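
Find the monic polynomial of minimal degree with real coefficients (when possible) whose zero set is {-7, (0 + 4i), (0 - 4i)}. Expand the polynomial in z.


The polynomial is p(z) = ∏_{α ∈ S} (z − α), where S = {-7, (0 + 4i), (0 - 4i)}.
Expanding the product yields: p(z) = z^3 + 7·z^2 + 16·z + 112.
Note conjugate pairs combine to real quadratics: (z − (0+4i))(z − (0−4i)) = z² + 16.
The resulting polynomial has degree 3 and real coefficients as required.

p(z) = z^3 + 7·z^2 + 16·z + 112.


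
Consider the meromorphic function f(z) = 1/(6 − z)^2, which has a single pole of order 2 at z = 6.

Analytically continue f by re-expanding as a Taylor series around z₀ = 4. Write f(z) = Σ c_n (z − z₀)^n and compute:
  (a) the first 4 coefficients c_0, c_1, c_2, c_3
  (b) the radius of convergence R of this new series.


Let w = z − z₀, so z = z₀ + w.
Then 6 − z = 6 − (z₀ + w) = (6 − z₀) − w = 2 − w.
f(z) = 1/(2 − w)^2 = (1/(2)^2) · (1 − w/(2))^{−2}.
By the binomial series (1−u)^{−2} = Σ_{n≥0} C(n+1, 1) u^n for |u|<1, with u = w/(2):
  c_n = C(n+1, 1) / (2)^(n+2).
  c_0 = 1/(2)^2 = 1/4.
  c_1 = 2/(2)^3 = 1/4.
  c_2 = 3/(2)^4 = 3/16.
  c_3 = 4/(2)^5 = 1/8.
The series is valid for |w/d| < 1, i.e. |z − z₀| < |d|.
Radius of convergence: R = |6 − z₀| = |2| = 2 (distance from z₀ to the singularity z = 6).

c_0 = 1/4, c_1 = 1/4, c_2 = 3/16, c_3 = 1/8; R = 2.


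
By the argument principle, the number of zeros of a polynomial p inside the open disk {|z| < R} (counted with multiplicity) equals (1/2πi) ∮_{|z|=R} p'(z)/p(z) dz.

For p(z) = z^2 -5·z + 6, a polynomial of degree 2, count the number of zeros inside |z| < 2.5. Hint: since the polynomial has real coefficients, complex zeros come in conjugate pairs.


The zeros of p are: 3, 2.
Their magnitudes are: 3, 2.
Zeros with |z| < R = 2.5: 2.
Count = 1.
By the argument principle, (1/2πi) ∮_{|z|=R} p'(z)/p(z) dz equals exactly this count.

Number of zeros inside |z| < 2.5: 1.


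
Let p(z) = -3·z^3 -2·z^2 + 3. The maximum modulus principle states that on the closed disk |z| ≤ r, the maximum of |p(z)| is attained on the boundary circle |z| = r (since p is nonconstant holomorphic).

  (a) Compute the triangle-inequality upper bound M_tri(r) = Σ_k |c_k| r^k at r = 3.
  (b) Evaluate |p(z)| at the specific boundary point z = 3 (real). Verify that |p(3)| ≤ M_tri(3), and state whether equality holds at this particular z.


Coefficients: c_0 = 3, c_1 = 0, c_2 = -2, c_3 = -3. Radius r = 3.
Part (a). Triangle bound: M_tri(r) = Σ_k |c_k| r^k
  = |3|·3^0 + |0|·3^1 + |-2|·3^2 + |-3|·3^3
  = 3 + 0 + 18 + 81 = 102.
This bounds M(r) := max_{|z|=r} |p(z)| from above; equality holds iff all terms c_k z^k can be made to align in phase at a single z on |z|=r.
Part (b). At z = 3 (real, on the circle |z| = r):
  p(3) = (3)·3^0 + (0)·3^1 + (-2)·3^2 + (-3)·3^3 = -96.
  |p(3)| = 96.
Check: |p(3)| = 96 ≤ 102 = M_tri(3). ✓ Equality does not hold at z = 3 (the coefficients have mixed signs, so the terms do not all align in phase there).

M_tri(3) = 102; |p(3)| = 96; equality at z=3: no.


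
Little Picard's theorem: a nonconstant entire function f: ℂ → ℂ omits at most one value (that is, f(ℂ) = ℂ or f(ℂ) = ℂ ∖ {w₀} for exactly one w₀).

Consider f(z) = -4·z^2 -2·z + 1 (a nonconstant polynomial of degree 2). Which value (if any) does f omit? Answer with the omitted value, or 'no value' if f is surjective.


Little Picard bounds the complement of f(ℂ) to at most one point.
For every w ∈ ℂ, the equation p(z) − w = 0 is a nonconstant polynomial in z and hence has at least one root by the fundamental theorem of algebra. So p is surjective onto ℂ, omitting no value.

Omitted value: no value.


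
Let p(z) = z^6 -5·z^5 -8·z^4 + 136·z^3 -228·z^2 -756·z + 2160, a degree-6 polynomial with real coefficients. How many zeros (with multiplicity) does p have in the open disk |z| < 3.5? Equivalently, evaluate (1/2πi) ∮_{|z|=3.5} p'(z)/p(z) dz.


The zeros of p are: (3 + 3i), (3 - 3i), -3, -4, (3 + 1i), (3 - 1i).
Their magnitudes are: 4.243, 4.243, 3, 4, 3.162, 3.162.
Zeros with |z| < R = 3.5: -3, (3 + 1i), (3 - 1i).
Count = 3.
By the argument principle, (1/2πi) ∮_{|z|=R} p'(z)/p(z) dz equals exactly this count.

Number of zeros inside |z| < 3.5: 3.


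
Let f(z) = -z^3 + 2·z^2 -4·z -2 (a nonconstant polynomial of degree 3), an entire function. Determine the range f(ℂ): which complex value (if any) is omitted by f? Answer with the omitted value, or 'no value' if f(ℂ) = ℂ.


Little Picard bounds the complement of f(ℂ) to at most one point.
For every w ∈ ℂ, the equation p(z) − w = 0 is a nonconstant polynomial in z and hence has at least one root by the fundamental theorem of algebra. So p is surjective onto ℂ, omitting no value.

Omitted value: no value.


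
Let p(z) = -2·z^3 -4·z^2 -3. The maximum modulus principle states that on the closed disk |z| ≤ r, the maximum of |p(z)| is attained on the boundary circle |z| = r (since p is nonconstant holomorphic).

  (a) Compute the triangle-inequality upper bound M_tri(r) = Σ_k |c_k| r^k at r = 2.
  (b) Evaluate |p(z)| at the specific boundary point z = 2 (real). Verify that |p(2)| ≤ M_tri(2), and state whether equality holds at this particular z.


Coefficients: c_0 = -3, c_1 = 0, c_2 = -4, c_3 = -2. Radius r = 2.
Part (a). Triangle bound: M_tri(r) = Σ_k |c_k| r^k
  = |-3|·2^0 + |0|·2^1 + |-4|·2^2 + |-2|·2^3
  = 3 + 0 + 16 + 16 = 35.
This bounds M(r) := max_{|z|=r} |p(z)| from above; equality holds iff all terms c_k z^k can be made to align in phase at a single z on |z|=r.
Part (b). At z = 2 (real, on the circle |z| = r):
  p(2) = (-3)·2^0 + (0)·2^1 + (-4)·2^2 + (-2)·2^3 = -35.
  |p(2)| = 35.
Since all nonzero coefficients share the same sign, |p(2)| = 35 = M_tri(2); the triangle bound is attained at z = 2, so in fact M(r) = 35.

M_tri(2) = 35; |p(2)| = 35; equality at z=2: yes.


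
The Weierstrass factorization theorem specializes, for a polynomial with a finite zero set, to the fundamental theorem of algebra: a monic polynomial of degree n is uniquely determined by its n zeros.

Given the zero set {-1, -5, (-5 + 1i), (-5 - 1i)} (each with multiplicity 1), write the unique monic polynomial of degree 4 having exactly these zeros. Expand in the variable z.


The polynomial is p(z) = ∏_{α ∈ S} (z − α), where S = {-1, -5, (-5 + 1i), (-5 - 1i)}.
Expanding the product yields: p(z) = z^4 + 16·z^3 + 91·z^2 + 206·z + 130.
Note conjugate pairs combine to real quadratics: (z − (-5+1i))(z − (-5−1i)) = z² + 10z + 26.
The resulting polynomial has degree 4 and real coefficients as required.

p(z) = z^4 + 16·z^3 + 91·z^2 + 206·z + 130.


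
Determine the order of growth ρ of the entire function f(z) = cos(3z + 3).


cos(w) is a linear combination of e^{iw} and e^{−iw} (or e^w, e^{−w} in the hyperbolic case), so |cos(w)| ≤ e^{|w|}. With w = 3z + 3, |w| ≤ 3|z| + 3 = 3r + 3 on |z| = r, giving M(r) ≤ e^{3r + 3}, so ρ ≤ 1. On a suitable ray (z = it for sin/cos; z = t for sinh/cosh, t real → ∞), |cos(3z + 3)| grows like e^{3|t|}/2, so ρ ≥ 1. Hence ρ = 1.
Therefore ρ = 1.

Order ρ = 1.


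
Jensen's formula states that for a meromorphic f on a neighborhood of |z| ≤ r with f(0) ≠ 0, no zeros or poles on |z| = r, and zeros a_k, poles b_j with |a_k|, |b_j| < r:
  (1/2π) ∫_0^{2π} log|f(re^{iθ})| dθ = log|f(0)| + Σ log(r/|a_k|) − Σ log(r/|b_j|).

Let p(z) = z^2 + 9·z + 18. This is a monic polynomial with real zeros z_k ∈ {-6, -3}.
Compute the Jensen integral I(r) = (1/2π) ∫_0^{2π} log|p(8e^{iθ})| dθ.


Zeros: -6, -3; r = 8.
Inside |z| < r: -6, -3. Outside (|z| ≥ r): ∅.
p(0) = 18, so log|p(0)| = log(18) = 2.8904.
Apply Jensen: I(r) = log|p(0)| + Σ_k log(r/|z_k|), summed over zeros inside |z| < r.
  log(r/|z_k|) for z_k = -6: log(8/6) = 0.2877
  log(r/|z_k|) for z_k = -3: log(8/3) = 0.9808
Sum over inside zeros: 1.2685.
I(r) = log|p(0)| + (inside sum) = 2.8904 + 1.2685 = 4.1589.
Closed form (all zeros inside, monic): I(r) = n·log(r) = 2·log(8) = 4.1589. ✓

I(r) ≈ 4.1589.


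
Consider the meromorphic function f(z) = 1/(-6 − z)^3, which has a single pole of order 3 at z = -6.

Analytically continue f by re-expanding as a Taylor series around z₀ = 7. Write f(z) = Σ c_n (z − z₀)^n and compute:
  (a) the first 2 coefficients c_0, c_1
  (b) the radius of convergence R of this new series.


Let w = z − z₀, so z = z₀ + w.
Then -6 − z = -6 − (z₀ + w) = (-6 − z₀) − w = -13 − w.
f(z) = 1/(-13 − w)^3 = (1/(-13)^3) · (1 − w/(-13))^{−3}.
By the binomial series (1−u)^{−3} = Σ_{n≥0} C(n+2, 2) u^n for |u|<1, with u = w/(-13):
  c_n = C(n+2, 2) / (-13)^(n+3).
  c_0 = 1/(-13)^3 = -1/2197.
  c_1 = 3/(-13)^4 = 3/28561.
The series is valid for |w/d| < 1, i.e. |z − z₀| < |d|.
Radius of convergence: R = |-6 − z₀| = |-13| = 13 (distance from z₀ to the singularity z = -6).

c_0 = -1/2197, c_1 = 3/28561; R = 13.


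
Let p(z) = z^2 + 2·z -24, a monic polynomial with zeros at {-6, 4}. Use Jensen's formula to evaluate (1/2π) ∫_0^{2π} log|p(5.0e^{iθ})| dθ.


Zeros: -6, 4; r = 5.0.
Inside |z| < r: 4. Outside (|z| ≥ r): -6.
p(0) = -24, so log|p(0)| = log(24) = 3.1781.
Apply Jensen: I(r) = log|p(0)| + Σ_k log(r/|z_k|), summed over zeros inside |z| < r.
  log(r/|z_k|) for z_k = 4: log(5.0/4) = 0.2231
  Outside zeros (-6) contribute nothing to the Jensen sum.
Sum over inside zeros: 0.2231.
I(r) = log|p(0)| + (inside sum) = 3.1781 + 0.2231 = 3.4012.
Note: since some zeros are outside |z| ≤ r, the simplified n·log(r) form does NOT apply — only the inside zeros contribute.

I(r) ≈ 3.4012.


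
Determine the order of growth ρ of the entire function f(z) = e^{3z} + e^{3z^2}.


Each summand is entire of order 1 and 2 respectively (as in the single-exponential case). The order of a sum is at most the max of the orders, so ρ ≤ 2. For the lower bound: on |z|=r choose arg z so that 3z^2 is real positive; then |e^{3z^2}| = e^{3r^2} while |e^{3z}| ≤ e^{3r^1} = o(e^{3r^2}). So |f| ≥ e^{3r^2}(1 − o(1)) and ρ ≥ 2. Hence ρ = max(1, 2) = 2.
Therefore ρ = 2.

Order ρ = 2.


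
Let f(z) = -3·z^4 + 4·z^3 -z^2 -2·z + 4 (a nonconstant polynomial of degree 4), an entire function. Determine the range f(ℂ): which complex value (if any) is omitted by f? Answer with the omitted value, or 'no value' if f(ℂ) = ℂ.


Little Picard bounds the complement of f(ℂ) to at most one point.
For every w ∈ ℂ, the equation p(z) − w = 0 is a nonconstant polynomial in z and hence has at least one root by the fundamental theorem of algebra. So p is surjective onto ℂ, omitting no value.

Omitted value: no value.


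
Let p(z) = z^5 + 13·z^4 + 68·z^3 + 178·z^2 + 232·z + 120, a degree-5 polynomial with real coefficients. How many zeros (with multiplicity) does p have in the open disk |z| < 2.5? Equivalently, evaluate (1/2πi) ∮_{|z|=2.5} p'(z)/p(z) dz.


The zeros of p are: -3, -2, -2, (-3 + 1i), (-3 - 1i).
Their magnitudes are: 3, 2, 2, 3.162, 3.162.
Zeros with |z| < R = 2.5: -2, -2.
Count = 2.
By the argument principle, (1/2πi) ∮_{|z|=R} p'(z)/p(z) dz equals exactly this count.

Number of zeros inside |z| < 2.5: 2.


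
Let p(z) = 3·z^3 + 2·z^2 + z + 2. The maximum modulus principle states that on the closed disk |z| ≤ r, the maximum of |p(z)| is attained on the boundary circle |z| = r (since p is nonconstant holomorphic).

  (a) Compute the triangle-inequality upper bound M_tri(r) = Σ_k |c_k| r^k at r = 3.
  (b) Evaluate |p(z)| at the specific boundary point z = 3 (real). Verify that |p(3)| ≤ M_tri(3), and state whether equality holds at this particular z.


Coefficients: c_0 = 2, c_1 = 1, c_2 = 2, c_3 = 3. Radius r = 3.
Part (a). Triangle bound: M_tri(r) = Σ_k |c_k| r^k
  = |2|·3^0 + |1|·3^1 + |2|·3^2 + |3|·3^3
  = 2 + 3 + 18 + 81 = 104.
This bounds M(r) := max_{|z|=r} |p(z)| from above; equality holds iff all terms c_k z^k can be made to align in phase at a single z on |z|=r.
Part (b). At z = 3 (real, on the circle |z| = r):
  p(3) = (2)·3^0 + (1)·3^1 + (2)·3^2 + (3)·3^3 = 104.
  |p(3)| = 104.
Since all nonzero coefficients share the same sign, |p(3)| = 104 = M_tri(3); the triangle bound is attained at z = 3, so in fact M(r) = 104.

M_tri(3) = 104; |p(3)| = 104; equality at z=3: yes.


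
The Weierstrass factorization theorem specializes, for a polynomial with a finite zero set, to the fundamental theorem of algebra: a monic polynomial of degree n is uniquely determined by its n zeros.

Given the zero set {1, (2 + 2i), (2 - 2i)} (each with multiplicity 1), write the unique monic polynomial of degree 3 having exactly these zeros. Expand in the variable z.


The polynomial is p(z) = ∏_{α ∈ S} (z − α), where S = {1, (2 + 2i), (2 - 2i)}.
Expanding the product yields: p(z) = z^3 -5·z^2 + 12·z -8.
Note conjugate pairs combine to real quadratics: (z − (2+2i))(z − (2−2i)) = z² − 4z + 8.
The resulting polynomial has degree 3 and real coefficients as required.

p(z) = z^3 -5·z^2 + 12·z -8.


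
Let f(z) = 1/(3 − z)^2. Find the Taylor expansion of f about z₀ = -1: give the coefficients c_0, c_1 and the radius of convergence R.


Let w = z − z₀, so z = z₀ + w.
Then 3 − z = 3 − (z₀ + w) = (3 − z₀) − w = 4 − w.
f(z) = 1/(4 − w)^2 = (1/(4)^2) · (1 − w/(4))^{−2}.
By the binomial series (1−u)^{−2} = Σ_{n≥0} C(n+1, 1) u^n for |u|<1, with u = w/(4):
  c_n = C(n+1, 1) / (4)^(n+2).
  c_0 = 1/(4)^2 = 1/16.
  c_1 = 2/(4)^3 = 1/32.
The series is valid for |w/d| < 1, i.e. |z − z₀| < |d|.
Radius of convergence: R = |3 − z₀| = |4| = 4 (distance from z₀ to the singularity z = 3).

c_0 = 1/16, c_1 = 1/32; R = 4.


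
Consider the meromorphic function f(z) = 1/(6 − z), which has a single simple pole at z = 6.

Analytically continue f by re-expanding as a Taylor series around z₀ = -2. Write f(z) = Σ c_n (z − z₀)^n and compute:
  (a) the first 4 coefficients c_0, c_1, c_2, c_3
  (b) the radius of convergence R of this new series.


Let w = z − z₀, so z = z₀ + w.
Then 6 − z = 6 − (z₀ + w) = (6 − z₀) − w = 8 − w.
f(z) = 1/(8 − w) = (1/(8)) · 1/(1 − w/(8)) = Σ_{n≥0} w^n / (8)^(n+1).
So c_n = 1/(8)^(n+1):
  c_0 = 1/(8)^1 = 1/8.
  c_1 = 1/(8)^2 = 1/64.
  c_2 = 1/(8)^3 = 1/512.
  c_3 = 1/(8)^4 = 1/4096.
The series is valid for |w/d| < 1, i.e. |z − z₀| < |d|.
Radius of convergence: R = |6 − z₀| = |8| = 8 (distance from z₀ to the singularity z = 6).

c_0 = 1/8, c_1 = 1/64, c_2 = 1/512, c_3 = 1/4096; R = 8.


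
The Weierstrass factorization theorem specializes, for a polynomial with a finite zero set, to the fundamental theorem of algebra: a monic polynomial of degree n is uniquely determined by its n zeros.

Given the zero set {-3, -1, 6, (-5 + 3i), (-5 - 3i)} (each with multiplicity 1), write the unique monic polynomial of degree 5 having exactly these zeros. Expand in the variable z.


The polynomial is p(z) = ∏_{α ∈ S} (z − α), where S = {-3, -1, 6, (-5 + 3i), (-5 - 3i)}.
Expanding the product yields: p(z) = z^5 + 8·z^4 -7·z^3 -296·z^2 -894·z -612.
Note conjugate pairs combine to real quadratics: (z − (-5+3i))(z − (-5−3i)) = z² + 10z + 34.
The resulting polynomial has degree 5 and real coefficients as required.

p(z) = z^5 + 8·z^4 -7·z^3 -296·z^2 -894·z -612.


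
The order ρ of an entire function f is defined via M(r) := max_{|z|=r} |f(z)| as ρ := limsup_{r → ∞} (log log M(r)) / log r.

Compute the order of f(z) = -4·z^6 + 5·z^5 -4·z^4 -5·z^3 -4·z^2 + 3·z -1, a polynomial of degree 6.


|f(z)| ≤ Σ|c_k|·r^k = O(r^6) as r → ∞. Polynomial growth is O(e^{r^ε}) for every ε > 0 (since r^6/e^{r^ε} → 0), so ρ ≤ ε for all ε > 0, i.e. ρ = 0. Every nonconstant polynomial has order 0.
Therefore ρ = 0.

Order ρ = 0.


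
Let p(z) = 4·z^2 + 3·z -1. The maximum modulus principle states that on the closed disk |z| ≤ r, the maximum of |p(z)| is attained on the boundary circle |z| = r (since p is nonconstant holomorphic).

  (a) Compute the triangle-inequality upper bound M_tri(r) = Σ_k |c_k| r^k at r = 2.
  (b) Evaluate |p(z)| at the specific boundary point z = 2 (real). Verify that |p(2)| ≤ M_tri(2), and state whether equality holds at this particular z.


Coefficients: c_0 = -1, c_1 = 3, c_2 = 4. Radius r = 2.
Part (a). Triangle bound: M_tri(r) = Σ_k |c_k| r^k
  = |-1|·2^0 + |3|·2^1 + |4|·2^2
  = 1 + 6 + 16 = 23.
This bounds M(r) := max_{|z|=r} |p(z)| from above; equality holds iff all terms c_k z^k can be made to align in phase at a single z on |z|=r.
Part (b). At z = 2 (real, on the circle |z| = r):
  p(2) = (-1)·2^0 + (3)·2^1 + (4)·2^2 = 21.
  |p(2)| = 21.
Check: |p(2)| = 21 ≤ 23 = M_tri(2). ✓ Equality does not hold at z = 2 (the coefficients have mixed signs, so the terms do not all align in phase there).

M_tri(2) = 23; |p(2)| = 21; equality at z=2: no.


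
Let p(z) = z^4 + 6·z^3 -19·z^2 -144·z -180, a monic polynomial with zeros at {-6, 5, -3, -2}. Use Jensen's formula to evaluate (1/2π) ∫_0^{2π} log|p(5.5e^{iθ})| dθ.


Zeros: -6, -3, -2, 5; r = 5.5.
Inside |z| < r: -3, -2, 5. Outside (|z| ≥ r): -6.
p(0) = -180, so log|p(0)| = log(180) = 5.1930.
Apply Jensen: I(r) = log|p(0)| + Σ_k log(r/|z_k|), summed over zeros inside |z| < r.
  log(r/|z_k|) for z_k = 5: log(5.5/5) = 0.0953
  log(r/|z_k|) for z_k = -3: log(5.5/3) = 0.6061
  log(r/|z_k|) for z_k = -2: log(5.5/2) = 1.0116
  Outside zeros (-6) contribute nothing to the Jensen sum.
Sum over inside zeros: 1.7130.
I(r) = log|p(0)| + (inside sum) = 5.1930 + 1.7130 = 6.9060.
Note: since some zeros are outside |z| ≤ r, the simplified n·log(r) form does NOT apply — only the inside zeros contribute.

I(r) ≈ 6.9060.


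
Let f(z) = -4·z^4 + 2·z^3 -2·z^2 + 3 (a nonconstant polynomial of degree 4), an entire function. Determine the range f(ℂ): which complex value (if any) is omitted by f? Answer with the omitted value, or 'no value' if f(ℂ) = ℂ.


Little Picard bounds the complement of f(ℂ) to at most one point.
For every w ∈ ℂ, the equation p(z) − w = 0 is a nonconstant polynomial in z and hence has at least one root by the fundamental theorem of algebra. So p is surjective onto ℂ, omitting no value.

Omitted value: no value.


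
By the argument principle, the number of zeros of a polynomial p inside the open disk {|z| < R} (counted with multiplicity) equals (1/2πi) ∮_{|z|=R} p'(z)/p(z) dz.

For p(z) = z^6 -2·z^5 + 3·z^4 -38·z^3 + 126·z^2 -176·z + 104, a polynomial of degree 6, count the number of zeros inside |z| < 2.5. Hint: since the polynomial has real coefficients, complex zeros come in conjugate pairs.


The zeros of p are: 2, 2, (1 + 1i), (1 - 1i), (-2 + 3i), (-2 - 3i).
Their magnitudes are: 2, 2, 1.414, 1.414, 3.606, 3.606.
Zeros with |z| < R = 2.5: 2, 2, (1 + 1i), (1 - 1i).
Count = 4.
By the argument principle, (1/2πi) ∮_{|z|=R} p'(z)/p(z) dz equals exactly this count.

Number of zeros inside |z| < 2.5: 4.


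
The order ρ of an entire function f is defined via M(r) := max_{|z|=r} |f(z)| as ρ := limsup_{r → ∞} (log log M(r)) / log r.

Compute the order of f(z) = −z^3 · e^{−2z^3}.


M(r) = max_{|z|=r} |-1|·|z|^3·|e^{−2z^3}| = 1·r^3 · e^{2r^3} (the factors attain their maxima compatibly on |z|=r). Then log M(r) = log 1 + 3·log r + 2r^3, dominated by the last term, so log log M(r) ~ 3·log r. The polynomial factor -1z^3 contributes only a log r term and does not affect the order. ρ = 3.
Therefore ρ = 3.

Order ρ = 3.


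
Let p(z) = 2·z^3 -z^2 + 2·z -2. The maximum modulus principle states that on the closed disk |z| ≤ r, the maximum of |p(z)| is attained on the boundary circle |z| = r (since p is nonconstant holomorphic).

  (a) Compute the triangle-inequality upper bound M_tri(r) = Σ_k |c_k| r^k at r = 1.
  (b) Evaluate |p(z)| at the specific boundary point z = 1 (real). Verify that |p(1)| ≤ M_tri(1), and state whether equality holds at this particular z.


Coefficients: c_0 = -2, c_1 = 2, c_2 = -1, c_3 = 2. Radius r = 1.
Part (a). Triangle bound: M_tri(r) = Σ_k |c_k| r^k
  = |-2|·1^0 + |2|·1^1 + |-1|·1^2 + |2|·1^3
  = 2 + 2 + 1 + 2 = 7.
This bounds M(r) := max_{|z|=r} |p(z)| from above; equality holds iff all terms c_k z^k can be made to align in phase at a single z on |z|=r.
Part (b). At z = 1 (real, on the circle |z| = r):
  p(1) = (-2)·1^0 + (2)·1^1 + (-1)·1^2 + (2)·1^3 = 1.
  |p(1)| = 1.
Check: |p(1)| = 1 ≤ 7 = M_tri(1). ✓ Equality does not hold at z = 1 (the coefficients have mixed signs, so the terms do not all align in phase there).

M_tri(1) = 7; |p(1)| = 1; equality at z=1: no.


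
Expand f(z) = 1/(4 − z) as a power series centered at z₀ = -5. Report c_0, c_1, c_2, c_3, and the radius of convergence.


Let w = z − z₀, so z = z₀ + w.
Then 4 − z = 4 − (z₀ + w) = (4 − z₀) − w = 9 − w.
f(z) = 1/(9 − w) = (1/(9)) · 1/(1 − w/(9)) = Σ_{n≥0} w^n / (9)^(n+1).
So c_n = 1/(9)^(n+1):
  c_0 = 1/(9)^1 = 1/9.
  c_1 = 1/(9)^2 = 1/81.
  c_2 = 1/(9)^3 = 1/729.
  c_3 = 1/(9)^4 = 1/6561.
The series is valid for |w/d| < 1, i.e. |z − z₀| < |d|.
Radius of convergence: R = |4 − z₀| = |9| = 9 (distance from z₀ to the singularity z = 4).

c_0 = 1/9, c_1 = 1/81, c_2 = 1/729, c_3 = 1/6561; R = 9.


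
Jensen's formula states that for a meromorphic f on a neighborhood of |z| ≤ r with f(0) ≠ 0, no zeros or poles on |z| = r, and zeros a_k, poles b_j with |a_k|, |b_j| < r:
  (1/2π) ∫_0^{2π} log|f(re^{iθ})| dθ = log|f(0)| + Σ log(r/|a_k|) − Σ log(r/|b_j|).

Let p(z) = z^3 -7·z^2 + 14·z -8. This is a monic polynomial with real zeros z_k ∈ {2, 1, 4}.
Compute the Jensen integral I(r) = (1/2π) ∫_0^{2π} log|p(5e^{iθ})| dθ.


Zeros: 1, 2, 4; r = 5.
Inside |z| < r: 1, 2, 4. Outside (|z| ≥ r): ∅.
p(0) = -8, so log|p(0)| = log(8) = 2.0794.
Apply Jensen: I(r) = log|p(0)| + Σ_k log(r/|z_k|), summed over zeros inside |z| < r.
  log(r/|z_k|) for z_k = 2: log(5/2) = 0.9163
  log(r/|z_k|) for z_k = 1: log(5/1) = 1.6094
  log(r/|z_k|) for z_k = 4: log(5/4) = 0.2231
Sum over inside zeros: 2.7489.
I(r) = log|p(0)| + (inside sum) = 2.0794 + 2.7489 = 4.8283.
Closed form (all zeros inside, monic): I(r) = n·log(r) = 3·log(5) = 4.8283. ✓

I(r) ≈ 4.8283.


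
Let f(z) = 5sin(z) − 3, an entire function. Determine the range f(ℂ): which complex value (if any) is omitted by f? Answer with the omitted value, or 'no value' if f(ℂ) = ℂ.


Little Picard bounds the complement of f(ℂ) to at most one point.
sin is entire and surjective onto ℂ: for every w ∈ ℂ, sin(ζ) = w has a solution ζ ∈ ℂ (e.g., via the complex inverse arcsin). With ζ = z this gives z = ζ/(1). Then 5·sin(z) takes every value in 5·ℂ = ℂ, and adding -3 is a bijection of ℂ. So f is surjective and omits no value. (Note: only on the real line is sin bounded by [−1, 1].)

Omitted value: no value.


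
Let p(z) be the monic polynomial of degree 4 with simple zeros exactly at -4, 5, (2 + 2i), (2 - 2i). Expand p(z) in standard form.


The polynomial is p(z) = ∏_{α ∈ S} (z − α), where S = {-4, 5, (2 + 2i), (2 - 2i)}.
Expanding the product yields: p(z) = z^4 -5·z^3 -8·z^2 + 72·z -160.
Note conjugate pairs combine to real quadratics: (z − (2+2i))(z − (2−2i)) = z² − 4z + 8.
The resulting polynomial has degree 4 and real coefficients as required.

p(z) = z^4 -5·z^3 -8·z^2 + 72·z -160.


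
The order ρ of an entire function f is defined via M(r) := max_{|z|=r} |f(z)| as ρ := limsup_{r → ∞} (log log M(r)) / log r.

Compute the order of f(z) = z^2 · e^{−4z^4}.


M(r) = max_{|z|=r} |1|·|z|^2·|e^{−4z^4}| = 1·r^2 · e^{4r^4} (the factors attain their maxima compatibly on |z|=r). Then log M(r) = log 1 + 2·log r + 4r^4, dominated by the last term, so log log M(r) ~ 4·log r. The polynomial factor 1z^2 contributes only a log r term and does not affect the order. ρ = 4.
Therefore ρ = 4.

Order ρ = 4.


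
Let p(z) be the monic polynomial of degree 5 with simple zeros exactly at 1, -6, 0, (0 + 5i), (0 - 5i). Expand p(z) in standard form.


The polynomial is p(z) = ∏_{α ∈ S} (z − α), where S = {1, -6, 0, (0 + 5i), (0 - 5i)}.
Expanding the product yields: p(z) = z^5 + 5·z^4 + 19·z^3 + 125·z^2 -150·z.
Note conjugate pairs combine to real quadratics: (z − (0+5i))(z − (0−5i)) = z² + 25.
The resulting polynomial has degree 5 and real coefficients as required.

p(z) = z^5 + 5·z^4 + 19·z^3 + 125·z^2 -150·z.


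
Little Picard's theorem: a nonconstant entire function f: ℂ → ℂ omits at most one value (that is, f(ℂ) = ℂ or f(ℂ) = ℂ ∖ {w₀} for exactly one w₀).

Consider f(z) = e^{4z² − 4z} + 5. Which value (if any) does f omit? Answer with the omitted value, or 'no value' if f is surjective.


Little Picard bounds the complement of f(ℂ) to at most one point.
The exponent g(z) = 4z² − 4z is a nonconstant polynomial, hence surjective onto ℂ. So e^{g(z)} takes every value in {e^w : w ∈ ℂ} = ℂ ∖ {0}. Adding 5 shifts the range to ℂ ∖ {5}. f omits exactly 5.

Omitted value: 5.


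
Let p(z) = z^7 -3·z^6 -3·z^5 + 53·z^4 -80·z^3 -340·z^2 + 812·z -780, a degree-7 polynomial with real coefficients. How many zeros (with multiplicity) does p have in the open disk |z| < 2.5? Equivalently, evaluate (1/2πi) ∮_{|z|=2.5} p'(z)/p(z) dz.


The zeros of p are: 3, (1 + 1i), (1 - 1i), (2 + 3i), (2 - 3i), (-3 + 1i), (-3 - 1i).
Their magnitudes are: 3, 1.414, 1.414, 3.606, 3.606, 3.162, 3.162.
Zeros with |z| < R = 2.5: (1 + 1i), (1 - 1i).
Count = 2.
By the argument principle, (1/2πi) ∮_{|z|=R} p'(z)/p(z) dz equals exactly this count.

Number of zeros inside |z| < 2.5: 2.


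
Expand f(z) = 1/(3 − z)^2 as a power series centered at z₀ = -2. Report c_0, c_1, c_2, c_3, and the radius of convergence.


Let w = z − z₀, so z = z₀ + w.
Then 3 − z = 3 − (z₀ + w) = (3 − z₀) − w = 5 − w.
f(z) = 1/(5 − w)^2 = (1/(5)^2) · (1 − w/(5))^{−2}.
By the binomial series (1−u)^{−2} = Σ_{n≥0} C(n+1, 1) u^n for |u|<1, with u = w/(5):
  c_n = C(n+1, 1) / (5)^(n+2).
  c_0 = 1/(5)^2 = 1/25.
  c_1 = 2/(5)^3 = 2/125.
  c_2 = 3/(5)^4 = 3/625.
  c_3 = 4/(5)^5 = 4/3125.
The series is valid for |w/d| < 1, i.e. |z − z₀| < |d|.
Radius of convergence: R = |3 − z₀| = |5| = 5 (distance from z₀ to the singularity z = 3).

c_0 = 1/25, c_1 = 2/125, c_2 = 3/625, c_3 = 4/3125; R = 5.


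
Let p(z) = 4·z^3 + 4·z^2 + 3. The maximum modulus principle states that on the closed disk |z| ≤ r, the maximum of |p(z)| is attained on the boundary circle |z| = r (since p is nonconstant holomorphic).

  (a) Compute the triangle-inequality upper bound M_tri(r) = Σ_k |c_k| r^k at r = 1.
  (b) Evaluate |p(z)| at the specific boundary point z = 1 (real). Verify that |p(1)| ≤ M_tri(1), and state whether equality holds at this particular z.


Coefficients: c_0 = 3, c_1 = 0, c_2 = 4, c_3 = 4. Radius r = 1.
Part (a). Triangle bound: M_tri(r) = Σ_k |c_k| r^k
  = |3|·1^0 + |0|·1^1 + |4|·1^2 + |4|·1^3
  = 3 + 0 + 4 + 4 = 11.
This bounds M(r) := max_{|z|=r} |p(z)| from above; equality holds iff all terms c_k z^k can be made to align in phase at a single z on |z|=r.
Part (b). At z = 1 (real, on the circle |z| = r):
  p(1) = (3)·1^0 + (0)·1^1 + (4)·1^2 + (4)·1^3 = 11.
  |p(1)| = 11.
Since all nonzero coefficients share the same sign, |p(1)| = 11 = M_tri(1); the triangle bound is attained at z = 1, so in fact M(r) = 11.

M_tri(1) = 11; |p(1)| = 11; equality at z=1: yes.


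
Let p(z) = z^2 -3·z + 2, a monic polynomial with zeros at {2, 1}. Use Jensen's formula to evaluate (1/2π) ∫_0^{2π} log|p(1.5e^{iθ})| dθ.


Zeros: 1, 2; r = 1.5.
Inside |z| < r: 1. Outside (|z| ≥ r): 2.
p(0) = 2, so log|p(0)| = log(2) = 0.6931.
Apply Jensen: I(r) = log|p(0)| + Σ_k log(r/|z_k|), summed over zeros inside |z| < r.
  log(r/|z_k|) for z_k = 1: log(1.5/1) = 0.4055
  Outside zeros (2) contribute nothing to the Jensen sum.
Sum over inside zeros: 0.4055.
I(r) = log|p(0)| + (inside sum) = 0.6931 + 0.4055 = 1.0986.
Note: since some zeros are outside |z| ≤ r, the simplified n·log(r) form does NOT apply — only the inside zeros contribute.

I(r) ≈ 1.0986.


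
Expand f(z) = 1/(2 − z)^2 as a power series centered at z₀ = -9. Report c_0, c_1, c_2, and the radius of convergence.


Let w = z − z₀, so z = z₀ + w.
Then 2 − z = 2 − (z₀ + w) = (2 − z₀) − w = 11 − w.
f(z) = 1/(11 − w)^2 = (1/(11)^2) · (1 − w/(11))^{−2}.
By the binomial series (1−u)^{−2} = Σ_{n≥0} C(n+1, 1) u^n for |u|<1, with u = w/(11):
  c_n = C(n+1, 1) / (11)^(n+2).
  c_0 = 1/(11)^2 = 1/121.
  c_1 = 2/(11)^3 = 2/1331.
  c_2 = 3/(11)^4 = 3/14641.
The series is valid for |w/d| < 1, i.e. |z − z₀| < |d|.
Radius of convergence: R = |2 − z₀| = |11| = 11 (distance from z₀ to the singularity z = 2).

c_0 = 1/121, c_1 = 2/1331, c_2 = 3/14641; R = 11.


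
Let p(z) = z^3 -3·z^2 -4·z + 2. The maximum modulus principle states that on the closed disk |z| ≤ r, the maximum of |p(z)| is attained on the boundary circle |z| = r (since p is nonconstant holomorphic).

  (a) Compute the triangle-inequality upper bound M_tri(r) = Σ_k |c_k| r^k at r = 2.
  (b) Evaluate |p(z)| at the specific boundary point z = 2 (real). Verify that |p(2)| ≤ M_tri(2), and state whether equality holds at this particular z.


Coefficients: c_0 = 2, c_1 = -4, c_2 = -3, c_3 = 1. Radius r = 2.
Part (a). Triangle bound: M_tri(r) = Σ_k |c_k| r^k
  = |2|·2^0 + |-4|·2^1 + |-3|·2^2 + |1|·2^3
  = 2 + 8 + 12 + 8 = 30.
This bounds M(r) := max_{|z|=r} |p(z)| from above; equality holds iff all terms c_k z^k can be made to align in phase at a single z on |z|=r.
Part (b). At z = 2 (real, on the circle |z| = r):
  p(2) = (2)·2^0 + (-4)·2^1 + (-3)·2^2 + (1)·2^3 = -10.
  |p(2)| = 10.
Check: |p(2)| = 10 ≤ 30 = M_tri(2). ✓ Equality does not hold at z = 2 (the coefficients have mixed signs, so the terms do not all align in phase there).

M_tri(2) = 30; |p(2)| = 10; equality at z=2: no.


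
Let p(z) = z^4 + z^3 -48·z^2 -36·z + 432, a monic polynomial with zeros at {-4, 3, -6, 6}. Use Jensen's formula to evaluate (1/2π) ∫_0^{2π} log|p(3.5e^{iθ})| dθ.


Zeros: -6, -4, 3, 6; r = 3.5.
Inside |z| < r: 3. Outside (|z| ≥ r): -6, -4, 6.
p(0) = 432, so log|p(0)| = log(432) = 6.0684.
Apply Jensen: I(r) = log|p(0)| + Σ_k log(r/|z_k|), summed over zeros inside |z| < r.
  log(r/|z_k|) for z_k = 3: log(3.5/3) = 0.1542
  Outside zeros (-6, -4, 6) contribute nothing to the Jensen sum.
Sum over inside zeros: 0.1542.
I(r) = log|p(0)| + (inside sum) = 6.0684 + 0.1542 = 6.2226.
Note: since some zeros are outside |z| ≤ r, the simplified n·log(r) form does NOT apply — only the inside zeros contribute.

I(r) ≈ 6.2226.


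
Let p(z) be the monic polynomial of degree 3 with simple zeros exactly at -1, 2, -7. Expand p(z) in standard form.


The polynomial is p(z) = ∏_{α ∈ S} (z − α), where S = {-1, 2, -7}.
Expanding the product yields: p(z) = z^3 + 6·z^2 -9·z -14.
The resulting polynomial has degree 3 and real coefficients as required.

p(z) = z^3 + 6·z^2 -9·z -14.


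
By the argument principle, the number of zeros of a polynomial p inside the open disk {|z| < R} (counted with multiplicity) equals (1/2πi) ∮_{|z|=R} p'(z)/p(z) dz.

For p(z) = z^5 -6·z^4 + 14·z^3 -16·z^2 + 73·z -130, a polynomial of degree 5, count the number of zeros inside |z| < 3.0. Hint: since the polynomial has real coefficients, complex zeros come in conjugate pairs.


The zeros of p are: (-1 + 2i), (-1 - 2i), 2, (3 + 2i), (3 - 2i).
Their magnitudes are: 2.236, 2.236, 2, 3.606, 3.606.
Zeros with |z| < R = 3.0: (-1 + 2i), (-1 - 2i), 2.
Count = 3.
By the argument principle, (1/2πi) ∮_{|z|=R} p'(z)/p(z) dz equals exactly this count.

Number of zeros inside |z| < 3.0: 3.


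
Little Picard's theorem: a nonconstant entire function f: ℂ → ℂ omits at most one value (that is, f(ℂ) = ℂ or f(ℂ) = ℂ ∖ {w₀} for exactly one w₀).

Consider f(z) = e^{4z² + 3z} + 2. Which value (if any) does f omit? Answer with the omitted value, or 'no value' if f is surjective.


Little Picard bounds the complement of f(ℂ) to at most one point.
The exponent g(z) = 4z² + 3z is a nonconstant polynomial, hence surjective onto ℂ. So e^{g(z)} takes every value in {e^w : w ∈ ℂ} = ℂ ∖ {0}. Adding 2 shifts the range to ℂ ∖ {2}. f omits exactly 2.

Omitted value: 2.


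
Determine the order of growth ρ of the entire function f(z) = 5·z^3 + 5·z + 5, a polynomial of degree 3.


|f(z)| ≤ Σ|c_k|·r^k = O(r^3) as r → ∞. Polynomial growth is O(e^{r^ε}) for every ε > 0 (since r^3/e^{r^ε} → 0), so ρ ≤ ε for all ε > 0, i.e. ρ = 0. Every nonconstant polynomial has order 0.
Therefore ρ = 0.

Order ρ = 0.


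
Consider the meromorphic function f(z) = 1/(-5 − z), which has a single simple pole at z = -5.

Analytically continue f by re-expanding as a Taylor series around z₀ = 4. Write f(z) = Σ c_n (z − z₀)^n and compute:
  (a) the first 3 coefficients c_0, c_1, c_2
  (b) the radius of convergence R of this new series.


Let w = z − z₀, so z = z₀ + w.
Then -5 − z = -5 − (z₀ + w) = (-5 − z₀) − w = -9 − w.
f(z) = 1/(-9 − w) = (1/(-9)) · 1/(1 − w/(-9)) = Σ_{n≥0} w^n / (-9)^(n+1).
So c_n = 1/(-9)^(n+1):
  c_0 = 1/(-9)^1 = -1/9.
  c_1 = 1/(-9)^2 = 1/81.
  c_2 = 1/(-9)^3 = -1/729.
The series is valid for |w/d| < 1, i.e. |z − z₀| < |d|.
Radius of convergence: R = |-5 − z₀| = |-9| = 9 (distance from z₀ to the singularity z = -5).

c_0 = -1/9, c_1 = 1/81, c_2 = -1/729; R = 9.


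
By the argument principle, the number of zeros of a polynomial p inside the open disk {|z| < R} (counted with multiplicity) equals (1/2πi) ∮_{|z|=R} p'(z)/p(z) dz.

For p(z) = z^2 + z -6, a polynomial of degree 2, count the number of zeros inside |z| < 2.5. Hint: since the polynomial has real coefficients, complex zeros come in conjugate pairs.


The zeros of p are: 2, -3.
Their magnitudes are: 2, 3.
Zeros with |z| < R = 2.5: 2.
Count = 1.
By the argument principle, (1/2πi) ∮_{|z|=R} p'(z)/p(z) dz equals exactly this count.

Number of zeros inside |z| < 2.5: 1.


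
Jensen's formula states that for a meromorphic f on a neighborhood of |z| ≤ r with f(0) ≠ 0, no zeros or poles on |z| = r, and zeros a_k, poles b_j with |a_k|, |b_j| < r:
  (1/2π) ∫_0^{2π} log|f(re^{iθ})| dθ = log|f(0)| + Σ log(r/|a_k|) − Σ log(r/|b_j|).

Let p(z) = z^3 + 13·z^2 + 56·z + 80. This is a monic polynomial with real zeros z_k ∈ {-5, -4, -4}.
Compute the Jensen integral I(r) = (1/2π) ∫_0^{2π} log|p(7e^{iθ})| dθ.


Zeros: -5, -4, -4; r = 7.
Inside |z| < r: -5, -4, -4. Outside (|z| ≥ r): ∅.
p(0) = 80, so log|p(0)| = log(80) = 4.3820.
Apply Jensen: I(r) = log|p(0)| + Σ_k log(r/|z_k|), summed over zeros inside |z| < r.
  log(r/|z_k|) for z_k = -5: log(7/5) = 0.3365
  log(r/|z_k|) for z_k = -4: log(7/4) = 0.5596
  log(r/|z_k|) for z_k = -4: log(7/4) = 0.5596
Sum over inside zeros: 1.4557.
I(r) = log|p(0)| + (inside sum) = 4.3820 + 1.4557 = 5.8377.
Closed form (all zeros inside, monic): I(r) = n·log(r) = 3·log(7) = 5.8377. ✓

I(r) ≈ 5.8377.


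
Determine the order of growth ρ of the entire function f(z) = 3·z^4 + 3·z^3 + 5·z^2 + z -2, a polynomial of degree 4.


|f(z)| ≤ Σ|c_k|·r^k = O(r^4) as r → ∞. Polynomial growth is O(e^{r^ε}) for every ε > 0 (since r^4/e^{r^ε} → 0), so ρ ≤ ε for all ε > 0, i.e. ρ = 0. Every nonconstant polynomial has order 0.
Therefore ρ = 0.

Order ρ = 0.


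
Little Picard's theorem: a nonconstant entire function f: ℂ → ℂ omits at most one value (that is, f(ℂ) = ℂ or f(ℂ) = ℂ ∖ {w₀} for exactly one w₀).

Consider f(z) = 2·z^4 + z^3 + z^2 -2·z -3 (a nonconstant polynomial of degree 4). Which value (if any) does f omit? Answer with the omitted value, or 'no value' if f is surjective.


Little Picard bounds the complement of f(ℂ) to at most one point.
For every w ∈ ℂ, the equation p(z) − w = 0 is a nonconstant polynomial in z and hence has at least one root by the fundamental theorem of algebra. So p is surjective onto ℂ, omitting no value.

Omitted value: no value.


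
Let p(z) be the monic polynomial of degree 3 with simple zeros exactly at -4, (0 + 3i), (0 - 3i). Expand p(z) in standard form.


The polynomial is p(z) = ∏_{α ∈ S} (z − α), where S = {-4, (0 + 3i), (0 - 3i)}.
Expanding the product yields: p(z) = z^3 + 4·z^2 + 9·z + 36.
Note conjugate pairs combine to real quadratics: (z − (0+3i))(z − (0−3i)) = z² + 9.
The resulting polynomial has degree 3 and real coefficients as required.

p(z) = z^3 + 4·z^2 + 9·z + 36.


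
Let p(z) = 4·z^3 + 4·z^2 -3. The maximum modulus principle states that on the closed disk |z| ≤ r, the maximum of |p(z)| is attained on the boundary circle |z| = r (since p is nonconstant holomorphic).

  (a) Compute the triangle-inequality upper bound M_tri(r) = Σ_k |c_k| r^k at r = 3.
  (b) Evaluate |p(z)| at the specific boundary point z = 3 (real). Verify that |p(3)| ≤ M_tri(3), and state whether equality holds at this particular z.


Coefficients: c_0 = -3, c_1 = 0, c_2 = 4, c_3 = 4. Radius r = 3.
Part (a). Triangle bound: M_tri(r) = Σ_k |c_k| r^k
  = |-3|·3^0 + |0|·3^1 + |4|·3^2 + |4|·3^3
  = 3 + 0 + 36 + 108 = 147.
This bounds M(r) := max_{|z|=r} |p(z)| from above; equality holds iff all terms c_k z^k can be made to align in phase at a single z on |z|=r.
Part (b). At z = 3 (real, on the circle |z| = r):
  p(3) = (-3)·3^0 + (0)·3^1 + (4)·3^2 + (4)·3^3 = 141.
  |p(3)| = 141.
Check: |p(3)| = 141 ≤ 147 = M_tri(3). ✓ Equality does not hold at z = 3 (the coefficients have mixed signs, so the terms do not all align in phase there).

M_tri(3) = 147; |p(3)| = 141; equality at z=3: no.


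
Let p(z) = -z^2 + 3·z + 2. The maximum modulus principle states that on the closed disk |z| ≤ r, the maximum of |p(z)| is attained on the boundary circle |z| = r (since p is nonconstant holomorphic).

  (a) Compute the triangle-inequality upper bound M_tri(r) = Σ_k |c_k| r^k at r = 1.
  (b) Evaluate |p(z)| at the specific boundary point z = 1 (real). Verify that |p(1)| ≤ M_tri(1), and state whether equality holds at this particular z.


Coefficients: c_0 = 2, c_1 = 3, c_2 = -1. Radius r = 1.
Part (a). Triangle bound: M_tri(r) = Σ_k |c_k| r^k
  = |2|·1^0 + |3|·1^1 + |-1|·1^2
  = 2 + 3 + 1 = 6.
This bounds M(r) := max_{|z|=r} |p(z)| from above; equality holds iff all terms c_k z^k can be made to align in phase at a single z on |z|=r.
Part (b). At z = 1 (real, on the circle |z| = r):
  p(1) = (2)·1^0 + (3)·1^1 + (-1)·1^2 = 4.
  |p(1)| = 4.
Check: |p(1)| = 4 ≤ 6 = M_tri(1). ✓ Equality does not hold at z = 1 (the coefficients have mixed signs, so the terms do not all align in phase there).

M_tri(1) = 6; |p(1)| = 4; equality at z=1: no.


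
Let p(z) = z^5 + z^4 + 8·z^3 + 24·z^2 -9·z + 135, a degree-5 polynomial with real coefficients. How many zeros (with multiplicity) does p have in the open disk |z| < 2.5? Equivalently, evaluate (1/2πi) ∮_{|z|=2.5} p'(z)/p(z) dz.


The zeros of p are: (0 + 3i), (0 - 3i), -3, (1 + 2i), (1 - 2i).
Their magnitudes are: 3, 3, 3, 2.236, 2.236.
Zeros with |z| < R = 2.5: (1 + 2i), (1 - 2i).
Count = 2.
By the argument principle, (1/2πi) ∮_{|z|=R} p'(z)/p(z) dz equals exactly this count.

Number of zeros inside |z| < 2.5: 2.


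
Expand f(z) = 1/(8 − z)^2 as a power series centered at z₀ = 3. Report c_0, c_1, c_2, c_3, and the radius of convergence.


Let w = z − z₀, so z = z₀ + w.
Then 8 − z = 8 − (z₀ + w) = (8 − z₀) − w = 5 − w.
f(z) = 1/(5 − w)^2 = (1/(5)^2) · (1 − w/(5))^{−2}.
By the binomial series (1−u)^{−2} = Σ_{n≥0} C(n+1, 1) u^n for |u|<1, with u = w/(5):
  c_n = C(n+1, 1) / (5)^(n+2).
  c_0 = 1/(5)^2 = 1/25.
  c_1 = 2/(5)^3 = 2/125.
  c_2 = 3/(5)^4 = 3/625.
  c_3 = 4/(5)^5 = 4/3125.
The series is valid for |w/d| < 1, i.e. |z − z₀| < |d|.
Radius of convergence: R = |8 − z₀| = |5| = 5 (distance from z₀ to the singularity z = 8).

c_0 = 1/25, c_1 = 2/125, c_2 = 3/625, c_3 = 4/3125; R = 5.
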